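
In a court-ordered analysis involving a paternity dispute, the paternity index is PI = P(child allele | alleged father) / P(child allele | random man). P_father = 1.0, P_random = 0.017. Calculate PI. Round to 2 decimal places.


Paternity Index calculation:
PI = P(allele|father) / P(allele|random)
PI = 1.0 / 0.017
PI = 58.82

58.82


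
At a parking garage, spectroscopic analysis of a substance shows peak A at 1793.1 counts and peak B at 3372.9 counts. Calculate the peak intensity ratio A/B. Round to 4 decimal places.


Spectral peak ratio:
Peak A = 1793.1 counts
Peak B = 3372.9 counts
Ratio = 1793.1 / 3372.9 = 0.5316

0.5316


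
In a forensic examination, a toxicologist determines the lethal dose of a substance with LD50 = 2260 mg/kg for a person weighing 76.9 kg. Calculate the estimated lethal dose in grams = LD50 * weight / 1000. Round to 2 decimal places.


Lethal dose calculation:
Lethal dose = LD50 * body_weight / 1000
= 2260 * 76.9 / 1000
= 173794 / 1000
= 173.79 g

173.79


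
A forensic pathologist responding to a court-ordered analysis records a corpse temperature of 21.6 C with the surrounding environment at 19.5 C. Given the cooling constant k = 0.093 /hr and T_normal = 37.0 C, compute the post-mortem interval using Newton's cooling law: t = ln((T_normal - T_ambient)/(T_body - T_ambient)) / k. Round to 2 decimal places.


Using Newton's law of cooling:
t = ln((T_normal - T_ambient) / (T_body - T_ambient)) / k
T_normal - T_ambient = 17.5
T_body - T_ambient = 2.1
Ratio = 8.333333
ln(ratio) = 2.120263
t = 2.120263 / 0.093 = 22.80 hours

22.80


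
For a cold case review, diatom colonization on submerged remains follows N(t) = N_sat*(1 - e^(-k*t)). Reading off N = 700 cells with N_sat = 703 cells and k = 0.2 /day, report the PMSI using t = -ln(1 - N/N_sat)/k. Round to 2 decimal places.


PMSI from diatom colonization curve:
N / N_sat = 700 / 703 = 0.995733
1 - N/N_sat = 0.004267
ln(1 - N/N_sat) = -5.456844
t = -ln(1 - N/N_sat) / k = -(-5.456844) / 0.2 = 27.28 days

27.28


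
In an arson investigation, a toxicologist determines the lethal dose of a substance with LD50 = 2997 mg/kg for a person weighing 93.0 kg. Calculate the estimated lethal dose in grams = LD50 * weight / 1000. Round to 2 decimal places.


Lethal dose calculation:
Lethal dose = LD50 * body_weight / 1000
= 2997 * 93.0 / 1000
= 278721 / 1000
= 278.72 g

278.72


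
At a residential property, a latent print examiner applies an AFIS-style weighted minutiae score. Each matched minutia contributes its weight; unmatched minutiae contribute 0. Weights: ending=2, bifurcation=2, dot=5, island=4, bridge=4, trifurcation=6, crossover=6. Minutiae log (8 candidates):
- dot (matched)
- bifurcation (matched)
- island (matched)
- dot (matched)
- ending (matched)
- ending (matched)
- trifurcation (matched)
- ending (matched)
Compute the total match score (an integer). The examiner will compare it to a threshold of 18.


Weighted minutiae match score:
  dot: matched, +5 (running total 5)
  bifurcation: matched, +2 (running total 7)
  island: matched, +4 (running total 11)
  dot: matched, +5 (running total 16)
  ending: matched, +2 (running total 18)
  ending: matched, +2 (running total 20)
  trifurcation: matched, +6 (running total 26)
  ending: matched, +2 (running total 28)
Total score = 28
Threshold = 18; verdict = identification

28


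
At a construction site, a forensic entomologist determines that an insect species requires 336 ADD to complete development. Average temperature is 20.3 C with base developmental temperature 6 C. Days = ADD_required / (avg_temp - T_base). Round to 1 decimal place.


Insect development time:
Effective temperature = avg_temp - T_base = 20.3 - 6 = 14.3 C
Days = ADD / effective_temp = 336 / 14.3 = 23.5 days

23.5


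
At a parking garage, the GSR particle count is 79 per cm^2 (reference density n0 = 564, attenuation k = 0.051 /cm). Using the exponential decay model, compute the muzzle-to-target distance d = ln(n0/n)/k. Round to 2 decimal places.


GSR distance calculation:
n0/n = 564 / 79 = 7.139241
ln(n0/n) = 1.965606
d = 1.965606 / 0.051 = 38.54 cm

38.54


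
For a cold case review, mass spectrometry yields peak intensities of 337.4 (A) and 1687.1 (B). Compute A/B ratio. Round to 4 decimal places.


Spectral peak ratio:
Peak A = 337.4 counts
Peak B = 1687.1 counts
Ratio = 337.4 / 1687.1 = 0.2000

0.2000


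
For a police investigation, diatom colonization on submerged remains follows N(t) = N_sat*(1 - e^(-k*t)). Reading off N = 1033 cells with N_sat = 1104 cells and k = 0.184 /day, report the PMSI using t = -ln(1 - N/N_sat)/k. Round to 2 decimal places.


PMSI from diatom colonization curve:
N / N_sat = 1033 / 1104 = 0.935688
1 - N/N_sat = 0.064312
ln(1 - N/N_sat) = -2.744009
t = -ln(1 - N/N_sat) / k = -(-2.744009) / 0.184 = 14.91 days

14.91


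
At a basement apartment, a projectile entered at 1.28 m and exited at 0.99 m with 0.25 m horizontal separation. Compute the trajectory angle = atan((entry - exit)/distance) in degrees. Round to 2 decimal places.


Bullet trajectory angle:
Height difference = 1.28 - 0.99 = 0.29 m
angle = atan(0.29 / 0.25)
angle = atan(1.16)
angle = 49.24 degrees

49.24


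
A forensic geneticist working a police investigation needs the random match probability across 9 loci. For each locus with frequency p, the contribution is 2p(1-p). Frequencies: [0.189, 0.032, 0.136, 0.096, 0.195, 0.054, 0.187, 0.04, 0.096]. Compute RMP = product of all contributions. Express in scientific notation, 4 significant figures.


Computing RMP for 9 loci:
Locus 1: 2 * 0.189 * 0.811 = 0.306558
Locus 2: 2 * 0.032 * 0.968 = 0.061952
Locus 3: 2 * 0.136 * 0.864 = 0.235008
Locus 4: 2 * 0.096 * 0.904 = 0.173568
Locus 5: 2 * 0.195 * 0.805 = 0.31395
Locus 6: 2 * 0.054 * 0.946 = 0.102168
Locus 7: 2 * 0.187 * 0.813 = 0.304062
Locus 8: 2 * 0.04 * 0.96 = 0.0768
Locus 9: 2 * 0.096 * 0.904 = 0.173568
RMP = 1.007e-07

1.007e-07


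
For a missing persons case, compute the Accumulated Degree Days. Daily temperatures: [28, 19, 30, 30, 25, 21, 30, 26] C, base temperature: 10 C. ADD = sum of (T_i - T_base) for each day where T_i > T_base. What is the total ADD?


Computing ADD day by day:
Day 1: max(0, 28 - 10) = 18
Day 2: max(0, 19 - 10) = 9
Day 3: max(0, 30 - 10) = 20
Day 4: max(0, 30 - 10) = 20
Day 5: max(0, 25 - 10) = 15
Day 6: max(0, 21 - 10) = 11
Day 7: max(0, 30 - 10) = 20
Day 8: max(0, 26 - 10) = 16
Total ADD = 129

129


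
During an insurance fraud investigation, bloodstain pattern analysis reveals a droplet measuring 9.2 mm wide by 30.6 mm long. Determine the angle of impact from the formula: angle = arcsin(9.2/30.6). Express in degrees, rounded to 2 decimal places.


Blood spatter impact angle calculation:
width / length = 9.2 / 30.6 = 0.300654
angle = arcsin(0.300654)
angle = 17.50 degrees

17.50


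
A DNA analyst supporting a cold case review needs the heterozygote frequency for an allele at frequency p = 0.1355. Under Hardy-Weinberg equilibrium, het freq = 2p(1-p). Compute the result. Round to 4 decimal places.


Hardy-Weinberg heterozygote frequency:
q = 1 - p = 1 - 0.1355 = 0.8645
2pq = 2 * 0.1355 * 0.8645 = 0.2343

0.2343


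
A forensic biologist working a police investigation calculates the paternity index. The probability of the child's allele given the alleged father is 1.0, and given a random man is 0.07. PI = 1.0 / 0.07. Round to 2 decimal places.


Paternity Index calculation:
PI = P(allele|father) / P(allele|random)
PI = 1.0 / 0.07
PI = 14.29

14.29


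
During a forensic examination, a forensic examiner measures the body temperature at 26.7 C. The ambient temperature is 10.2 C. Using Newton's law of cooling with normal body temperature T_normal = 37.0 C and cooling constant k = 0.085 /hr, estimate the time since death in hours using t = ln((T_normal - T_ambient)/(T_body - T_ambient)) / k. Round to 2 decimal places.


Using Newton's law of cooling:
t = ln((T_normal - T_ambient) / (T_body - T_ambient)) / k
T_normal - T_ambient = 26.8
T_body - T_ambient = 16.5
Ratio = 1.624242
ln(ratio) = 0.485041
t = 0.485041 / 0.085 = 5.71 hours

5.71


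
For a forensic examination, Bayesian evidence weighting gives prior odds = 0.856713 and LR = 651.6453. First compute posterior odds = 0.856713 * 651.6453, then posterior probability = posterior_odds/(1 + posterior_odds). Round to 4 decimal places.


Bayesian evidence evaluation:
Posterior odds = prior_odds * LR = 0.856713 * 651.6453 = 558.273
Posterior probability = posterior_odds / (1 + posterior_odds)
= 558.273 / (1 + 558.273)
= 558.273 / 559.273
= 0.9982

0.9982


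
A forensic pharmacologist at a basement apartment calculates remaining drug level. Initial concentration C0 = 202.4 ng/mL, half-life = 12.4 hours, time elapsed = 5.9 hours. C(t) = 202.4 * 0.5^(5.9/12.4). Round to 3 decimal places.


Drug concentration decay:
Number of half-lives = t / t_half = 5.9 / 12.4 = 0.475806
Decay factor = 0.5^0.475806 = 0.71906495
C(t) = 202.4 * 0.71906495 = 145.539 ng/mL

145.539


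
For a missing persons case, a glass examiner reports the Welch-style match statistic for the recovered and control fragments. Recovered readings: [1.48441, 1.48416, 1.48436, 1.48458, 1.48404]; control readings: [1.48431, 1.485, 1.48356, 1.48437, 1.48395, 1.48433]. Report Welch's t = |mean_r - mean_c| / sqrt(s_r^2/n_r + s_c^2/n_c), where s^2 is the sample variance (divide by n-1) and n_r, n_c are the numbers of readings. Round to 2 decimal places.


Welch's t-criterion for glass RI comparison:
Recovered mean = sum / n_r = 7.42155 / 5 = 1.48431
Control mean = sum / n_c = 8.90552 / 6 = 1.4842533
Recovered sample variance s_r^2 = 4.52e-08
Control sample variance s_c^2 = 2.30587e-07
Welch SE (unpooled) = sqrt(s_r^2/n_r + s_c^2/n_c) = sqrt(9.04e-09 + 3.84311e-08) = sqrt(4.74711e-08) = 0.000217879
|mean_r - mean_c| = 5.66667e-05
t = 5.66667e-05 / 0.000217879 = 0.26

0.26


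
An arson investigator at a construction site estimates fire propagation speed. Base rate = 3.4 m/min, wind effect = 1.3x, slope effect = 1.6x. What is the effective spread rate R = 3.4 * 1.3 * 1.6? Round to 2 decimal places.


Fire spread rate calculation:
R = R0 * wind_factor * slope_factor
= 3.4 * 1.3 * 1.6
= 4.42 * 1.6
= 7.07 m/min

7.07


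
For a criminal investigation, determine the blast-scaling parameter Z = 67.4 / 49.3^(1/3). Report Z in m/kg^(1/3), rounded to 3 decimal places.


Scaled distance calculation:
W^(1/3) = 49.3^(1/3) = 3.666758
Z = R / W^(1/3) = 67.4 / 3.666758
Z = 18.381 m/kg^(1/3)

18.381


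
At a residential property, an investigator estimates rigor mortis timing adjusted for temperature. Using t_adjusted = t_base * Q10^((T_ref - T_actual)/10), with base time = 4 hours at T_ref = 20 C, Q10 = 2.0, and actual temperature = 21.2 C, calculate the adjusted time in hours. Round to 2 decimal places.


Rigor mortis time adjustment:
Exponent = (T_ref - T_actual) / 10 = (20 - 21.2) / 10 = -0.12
Q10 factor = 2.0^-0.12 = 0.92019
t_adjusted = 4 * 0.92019 = 3.68 hours

3.68


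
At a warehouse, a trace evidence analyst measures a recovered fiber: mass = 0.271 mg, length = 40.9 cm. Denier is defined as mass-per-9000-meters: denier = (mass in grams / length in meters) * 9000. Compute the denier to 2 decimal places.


Denier calculation:
Mass in grams = 0.271 mg / 1000 = 0.000271 g
Length in meters = 40.9 cm / 100 = 0.409 m
Linear density = mass / length = 0.000271 / 0.409 = 0.00066259 g/m
Denier = (g/m) * 9000 = 0.00066259 * 9000 = 5.96

5.96


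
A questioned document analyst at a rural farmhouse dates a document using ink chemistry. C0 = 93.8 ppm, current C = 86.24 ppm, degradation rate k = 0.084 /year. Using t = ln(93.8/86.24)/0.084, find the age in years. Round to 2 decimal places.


Document age estimation:
C0/C = 93.8 / 86.24 = 1.087662
ln(C0/C) = 0.08403
t = 0.08403 / 0.084 = 1.00 years

1.00


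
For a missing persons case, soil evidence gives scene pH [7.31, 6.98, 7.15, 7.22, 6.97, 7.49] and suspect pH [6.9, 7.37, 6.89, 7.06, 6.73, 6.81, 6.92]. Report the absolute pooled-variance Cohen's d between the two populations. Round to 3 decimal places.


Pooled-variance Cohen's d for soil pH comparison:
Scene mean = 43.12 / 6 = 7.186667
Suspect mean = 48.68 / 7 = 6.954286
Scene sample variance s_s^2 = 0.039867
Suspect sample variance s_c^2 = 0.043895
Pooled variance = ((n_s-1)*s_s^2 + (n_c-1)*s_c^2) / (n_s + n_c - 2) = 0.042064
Pooled SD = sqrt(0.042064) = 0.205095
Mean difference = 0.232381
|d| = |0.232381| / 0.205095 = 1.133

1.133


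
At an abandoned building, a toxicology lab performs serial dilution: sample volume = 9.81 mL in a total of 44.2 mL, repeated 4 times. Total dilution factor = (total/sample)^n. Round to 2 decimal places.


Dilution factor calculation:
Single dilution = V_total / V_sample = 44.2 / 9.81 ≈ 4.505607
Number of dilutions = 4
Total DF = (44.2 / 9.81)^4 (full precision, rounded at the end) = 412.11

412.11


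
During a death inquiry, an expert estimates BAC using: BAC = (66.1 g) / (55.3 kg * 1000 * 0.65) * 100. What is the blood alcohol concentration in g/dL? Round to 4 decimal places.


Applying the Widmark formula:
BAC = (dose_g / (body_wt * 1000 * r)) * 100
Denominator = 55.3 * 1000 * 0.65 = 35945
BAC = (66.1 / 35945) * 100
BAC = 0.1839 g/dL

0.1839


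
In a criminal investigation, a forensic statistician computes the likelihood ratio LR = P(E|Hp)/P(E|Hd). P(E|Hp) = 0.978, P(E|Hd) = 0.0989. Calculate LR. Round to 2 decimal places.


Likelihood ratio calculation:
LR = P(E|Hp) / P(E|Hd)
LR = 0.978 / 0.0989
LR = 9.89

9.89


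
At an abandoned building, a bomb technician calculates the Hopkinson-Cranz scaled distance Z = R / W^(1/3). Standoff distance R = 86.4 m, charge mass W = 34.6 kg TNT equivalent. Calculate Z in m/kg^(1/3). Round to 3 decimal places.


Scaled distance calculation:
W^(1/3) = 34.6^(1/3) = 3.258557
Z = R / W^(1/3) = 86.4 / 3.258557
Z = 26.515 m/kg^(1/3)

26.515


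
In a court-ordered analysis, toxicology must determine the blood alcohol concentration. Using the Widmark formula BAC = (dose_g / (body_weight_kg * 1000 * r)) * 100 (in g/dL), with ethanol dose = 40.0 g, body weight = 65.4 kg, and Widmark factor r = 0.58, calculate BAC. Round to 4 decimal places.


Applying the Widmark formula:
BAC = (dose_g / (body_wt * 1000 * r)) * 100
Denominator = 65.4 * 1000 * 0.58 = 37932
BAC = (40.0 / 37932) * 100
BAC = 0.1055 g/dL

0.1055


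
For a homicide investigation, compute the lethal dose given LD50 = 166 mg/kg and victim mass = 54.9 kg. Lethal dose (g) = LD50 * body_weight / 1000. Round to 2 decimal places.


Lethal dose calculation:
Lethal dose = LD50 * body_weight / 1000
= 166 * 54.9 / 1000
= 9113.4 / 1000
= 9.11 g

9.11


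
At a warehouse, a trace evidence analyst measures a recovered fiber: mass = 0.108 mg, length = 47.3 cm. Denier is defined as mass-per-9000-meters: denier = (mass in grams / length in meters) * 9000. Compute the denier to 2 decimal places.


Denier calculation:
Mass in grams = 0.108 mg / 1000 = 0.000108 g
Length in meters = 47.3 cm / 100 = 0.473 m
Linear density = mass / length = 0.000108 / 0.473 = 0.00022833 g/m
Denier = (g/m) * 9000 = 0.00022833 * 9000 = 2.05

2.05


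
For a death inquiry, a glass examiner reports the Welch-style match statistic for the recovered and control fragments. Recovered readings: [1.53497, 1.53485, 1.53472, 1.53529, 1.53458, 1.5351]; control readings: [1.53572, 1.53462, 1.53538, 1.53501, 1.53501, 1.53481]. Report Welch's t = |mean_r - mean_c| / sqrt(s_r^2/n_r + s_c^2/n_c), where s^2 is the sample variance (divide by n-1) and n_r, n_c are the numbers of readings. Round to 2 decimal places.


Welch's t-criterion for glass RI comparison:
Recovered mean = sum / n_r = 9.20951 / 6 = 1.5349183
Control mean = sum / n_c = 9.21055 / 6 = 1.5350917
Recovered sample variance s_r^2 = 6.64567e-08
Control sample variance s_c^2 = 1.58617e-07
Welch SE (unpooled) = sqrt(s_r^2/n_r + s_c^2/n_c) = sqrt(1.10761e-08 + 2.64361e-08) = sqrt(3.75122e-08) = 0.000193681
|mean_r - mean_c| = 0.000173333
t = 0.000173333 / 0.000193681 = 0.89

0.89


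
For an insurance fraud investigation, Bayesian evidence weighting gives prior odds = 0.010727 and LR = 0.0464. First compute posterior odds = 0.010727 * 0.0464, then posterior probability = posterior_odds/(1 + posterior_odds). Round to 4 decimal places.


Bayesian evidence evaluation:
Posterior odds = prior_odds * LR = 0.010727 * 0.0464 = 0.0004977328
Posterior probability = posterior_odds / (1 + posterior_odds)
= 0.0004977328 / (1 + 0.0004977328)
= 0.0004977328 / 1.0004977328
= 0.0005

0.0005


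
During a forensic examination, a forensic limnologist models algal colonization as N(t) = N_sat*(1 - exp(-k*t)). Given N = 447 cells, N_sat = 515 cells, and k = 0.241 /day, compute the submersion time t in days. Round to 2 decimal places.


PMSI from diatom colonization curve:
N / N_sat = 447 / 515 = 0.867961
1 - N/N_sat = 0.132039
ln(1 - N/N_sat) = -2.024658
t = -ln(1 - N/N_sat) / k = -(-2.024658) / 0.241 = 8.40 days

8.40


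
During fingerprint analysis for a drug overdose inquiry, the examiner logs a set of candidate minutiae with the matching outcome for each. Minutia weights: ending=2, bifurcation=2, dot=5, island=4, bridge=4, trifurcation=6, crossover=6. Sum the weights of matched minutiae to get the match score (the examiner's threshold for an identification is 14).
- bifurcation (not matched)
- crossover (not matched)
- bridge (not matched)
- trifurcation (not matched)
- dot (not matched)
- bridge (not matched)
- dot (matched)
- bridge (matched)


Weighted minutiae match score:
  bifurcation: not matched, +0
  crossover: not matched, +0
  bridge: not matched, +0
  trifurcation: not matched, +0
  dot: not matched, +0
  bridge: not matched, +0
  dot: matched, +5 (running total 5)
  bridge: matched, +4 (running total 9)
Total score = 9
Threshold = 14; verdict = inconclusive

9


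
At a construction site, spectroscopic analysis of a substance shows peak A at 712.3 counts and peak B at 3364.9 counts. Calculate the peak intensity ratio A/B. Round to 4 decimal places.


Spectral peak ratio:
Peak A = 712.3 counts
Peak B = 3364.9 counts
Ratio = 712.3 / 3364.9 = 0.2117

0.2117


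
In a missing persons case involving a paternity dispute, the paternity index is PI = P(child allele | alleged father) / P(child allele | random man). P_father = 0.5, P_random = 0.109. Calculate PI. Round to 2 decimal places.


Paternity Index calculation:
PI = P(allele|father) / P(allele|random)
PI = 0.5 / 0.109
PI = 4.59

4.59


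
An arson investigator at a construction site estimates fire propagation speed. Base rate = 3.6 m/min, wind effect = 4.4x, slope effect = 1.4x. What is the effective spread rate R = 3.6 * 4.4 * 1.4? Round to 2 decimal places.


Fire spread rate calculation:
R = R0 * wind_factor * slope_factor
= 3.6 * 4.4 * 1.4
= 15.84 * 1.4
= 22.18 m/min

22.18


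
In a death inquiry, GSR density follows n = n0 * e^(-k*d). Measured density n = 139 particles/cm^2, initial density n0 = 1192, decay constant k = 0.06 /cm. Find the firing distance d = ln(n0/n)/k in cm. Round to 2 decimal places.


GSR distance calculation:
n0/n = 1192 / 139 = 8.57554
ln(n0/n) = 2.148914
d = 2.148914 / 0.06 = 35.82 cm

35.82


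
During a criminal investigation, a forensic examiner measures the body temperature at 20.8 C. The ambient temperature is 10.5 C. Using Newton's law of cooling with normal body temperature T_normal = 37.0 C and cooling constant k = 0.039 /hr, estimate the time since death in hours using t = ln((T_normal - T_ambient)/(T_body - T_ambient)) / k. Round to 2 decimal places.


Using Newton's law of cooling:
t = ln((T_normal - T_ambient) / (T_body - T_ambient)) / k
T_normal - T_ambient = 26.5
T_body - T_ambient = 10.3
Ratio = 2.572816
ln(ratio) = 0.945001
t = 0.945001 / 0.039 = 24.23 hours

24.23


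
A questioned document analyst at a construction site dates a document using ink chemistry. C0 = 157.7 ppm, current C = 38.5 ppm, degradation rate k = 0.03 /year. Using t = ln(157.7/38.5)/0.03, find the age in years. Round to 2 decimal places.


Document age estimation:
C0/C = 157.7 / 38.5 = 4.096104
ln(C0/C) = 1.410036
t = 1.410036 / 0.03 = 47.00 years

47.00


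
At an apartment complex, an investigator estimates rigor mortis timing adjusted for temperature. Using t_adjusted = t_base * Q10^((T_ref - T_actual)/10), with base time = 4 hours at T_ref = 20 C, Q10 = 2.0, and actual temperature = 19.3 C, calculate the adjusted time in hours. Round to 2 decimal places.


Rigor mortis time adjustment:
Exponent = (T_ref - T_actual) / 10 = (20 - 19.3) / 10 = 0.07
Q10 factor = 2.0^0.07 = 1.04972
t_adjusted = 4 * 1.04972 = 4.20 hours

4.20


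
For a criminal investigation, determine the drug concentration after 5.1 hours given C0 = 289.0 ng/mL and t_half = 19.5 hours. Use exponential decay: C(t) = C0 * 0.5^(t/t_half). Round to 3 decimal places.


Drug concentration decay:
Number of half-lives = t / t_half = 5.1 / 19.5 = 0.261538
Decay factor = 0.5^0.261538 = 0.83419814
C(t) = 289.0 * 0.83419814 = 241.083 ng/mL

241.083


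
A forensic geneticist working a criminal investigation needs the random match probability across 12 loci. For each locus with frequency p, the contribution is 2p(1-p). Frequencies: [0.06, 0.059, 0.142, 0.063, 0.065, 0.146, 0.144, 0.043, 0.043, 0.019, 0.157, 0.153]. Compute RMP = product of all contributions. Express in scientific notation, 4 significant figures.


Computing RMP for 12 loci:
Locus 1: 2 * 0.06 * 0.94 = 0.1128
Locus 2: 2 * 0.059 * 0.941 = 0.111038
Locus 3: 2 * 0.142 * 0.858 = 0.243672
Locus 4: 2 * 0.063 * 0.937 = 0.118062
Locus 5: 2 * 0.065 * 0.935 = 0.12155
Locus 6: 2 * 0.146 * 0.854 = 0.249368
Locus 7: 2 * 0.144 * 0.856 = 0.246528
Locus 8: 2 * 0.043 * 0.957 = 0.082302
Locus 9: 2 * 0.043 * 0.957 = 0.082302
Locus 10: 2 * 0.019 * 0.981 = 0.037278
Locus 11: 2 * 0.157 * 0.843 = 0.264702
Locus 12: 2 * 0.153 * 0.847 = 0.259182
RMP = 4.664e-11

4.664e-11


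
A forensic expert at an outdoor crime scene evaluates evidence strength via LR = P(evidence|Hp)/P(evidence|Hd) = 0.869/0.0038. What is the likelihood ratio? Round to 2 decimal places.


Likelihood ratio calculation:
LR = P(E|Hp) / P(E|Hd)
LR = 0.869 / 0.0038
LR = 228.68

228.68


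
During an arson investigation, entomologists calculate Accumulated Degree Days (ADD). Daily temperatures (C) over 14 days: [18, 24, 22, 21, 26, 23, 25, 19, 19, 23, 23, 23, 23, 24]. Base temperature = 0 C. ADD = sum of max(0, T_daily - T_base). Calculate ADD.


Computing ADD day by day:
Day 1: max(0, 18 - 0) = 18
Day 2: max(0, 24 - 0) = 24
Day 3: max(0, 22 - 0) = 22
Day 4: max(0, 21 - 0) = 21
Day 5: max(0, 26 - 0) = 26
Day 6: max(0, 23 - 0) = 23
Day 7: max(0, 25 - 0) = 25
Day 8: max(0, 19 - 0) = 19
Day 9: max(0, 19 - 0) = 19
Day 10: max(0, 23 - 0) = 23
Day 11: max(0, 23 - 0) = 23
Day 12: max(0, 23 - 0) = 23
Day 13: max(0, 23 - 0) = 23
Day 14: max(0, 24 - 0) = 24
Total ADD = 313

313


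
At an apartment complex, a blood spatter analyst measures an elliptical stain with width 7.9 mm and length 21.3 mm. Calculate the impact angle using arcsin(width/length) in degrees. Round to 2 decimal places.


Blood spatter impact angle calculation:
width / length = 7.9 / 21.3 = 0.370892
angle = arcsin(0.370892)
angle = 21.77 degrees

21.77


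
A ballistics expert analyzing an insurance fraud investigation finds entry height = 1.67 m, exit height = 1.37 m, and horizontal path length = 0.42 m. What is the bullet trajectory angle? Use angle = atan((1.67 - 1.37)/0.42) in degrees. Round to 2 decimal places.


Bullet trajectory angle:
Height difference = 1.67 - 1.37 = 0.3 m
angle = atan(0.3 / 0.42)
angle = atan(0.714286)
angle = 35.54 degrees

35.54


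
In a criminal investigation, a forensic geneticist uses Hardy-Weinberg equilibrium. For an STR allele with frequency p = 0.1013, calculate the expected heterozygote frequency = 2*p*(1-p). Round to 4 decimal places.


Hardy-Weinberg heterozygote frequency:
q = 1 - p = 1 - 0.1013 = 0.8987
2pq = 2 * 0.1013 * 0.8987 = 0.1821

0.1821


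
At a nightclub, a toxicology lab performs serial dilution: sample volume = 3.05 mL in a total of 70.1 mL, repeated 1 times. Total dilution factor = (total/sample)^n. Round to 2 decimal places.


Dilution factor calculation:
Single dilution = V_total / V_sample = 70.1 / 3.05 ≈ 22.983607
Number of dilutions = 1
Total DF = (70.1 / 3.05)^1 (full precision, rounded at the end) = 22.98

22.98


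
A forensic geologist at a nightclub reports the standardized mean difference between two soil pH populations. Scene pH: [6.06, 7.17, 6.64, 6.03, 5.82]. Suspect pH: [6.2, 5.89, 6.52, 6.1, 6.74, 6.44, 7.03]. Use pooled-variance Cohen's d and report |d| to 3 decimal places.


Pooled-variance Cohen's d for soil pH comparison:
Scene mean = 31.72 / 5 = 6.344
Suspect mean = 44.92 / 7 = 6.417143
Scene sample variance s_s^2 = 0.30593
Suspect sample variance s_c^2 = 0.152757
Pooled variance = ((n_s-1)*s_s^2 + (n_c-1)*s_c^2) / (n_s + n_c - 2) = 0.214026
Pooled SD = sqrt(0.214026) = 0.462629
Mean difference = -0.073143
|d| = |-0.073143| / 0.462629 = 0.158

0.158


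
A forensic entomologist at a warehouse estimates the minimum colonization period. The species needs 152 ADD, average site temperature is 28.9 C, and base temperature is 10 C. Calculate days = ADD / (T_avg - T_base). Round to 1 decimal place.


Insect development time:
Effective temperature = avg_temp - T_base = 28.9 - 10 = 18.9 C
Days = ADD / effective_temp = 152 / 18.9 = 8.0 days

8.0


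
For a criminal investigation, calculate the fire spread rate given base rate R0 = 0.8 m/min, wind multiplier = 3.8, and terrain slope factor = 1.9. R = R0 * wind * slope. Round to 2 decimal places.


Fire spread rate calculation:
R = R0 * wind_factor * slope_factor
= 0.8 * 3.8 * 1.9
= 3.04 * 1.9
= 5.78 m/min

5.78


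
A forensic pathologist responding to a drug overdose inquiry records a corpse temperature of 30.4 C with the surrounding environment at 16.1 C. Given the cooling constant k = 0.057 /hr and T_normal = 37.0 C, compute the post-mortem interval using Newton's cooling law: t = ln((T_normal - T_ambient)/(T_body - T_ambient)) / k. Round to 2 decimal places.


Using Newton's law of cooling:
t = ln((T_normal - T_ambient) / (T_body - T_ambient)) / k
T_normal - T_ambient = 20.9
T_body - T_ambient = 14.3
Ratio = 1.461538
ln(ratio) = 0.379489
t = 0.379489 / 0.057 = 6.66 hours

6.66


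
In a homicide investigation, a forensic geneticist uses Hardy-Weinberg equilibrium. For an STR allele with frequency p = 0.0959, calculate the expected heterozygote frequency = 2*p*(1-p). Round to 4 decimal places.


Hardy-Weinberg heterozygote frequency:
q = 1 - p = 1 - 0.0959 = 0.9041
2pq = 2 * 0.0959 * 0.9041 = 0.1734

0.1734


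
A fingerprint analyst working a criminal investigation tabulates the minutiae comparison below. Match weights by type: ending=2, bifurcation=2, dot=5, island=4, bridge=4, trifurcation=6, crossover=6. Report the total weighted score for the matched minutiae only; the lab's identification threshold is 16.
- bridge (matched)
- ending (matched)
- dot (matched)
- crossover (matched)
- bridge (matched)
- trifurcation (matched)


Weighted minutiae match score:
  bridge: matched, +4 (running total 4)
  ending: matched, +2 (running total 6)
  dot: matched, +5 (running total 11)
  crossover: matched, +6 (running total 17)
  bridge: matched, +4 (running total 21)
  trifurcation: matched, +6 (running total 27)
Total score = 27
Threshold = 16; verdict = identification

27


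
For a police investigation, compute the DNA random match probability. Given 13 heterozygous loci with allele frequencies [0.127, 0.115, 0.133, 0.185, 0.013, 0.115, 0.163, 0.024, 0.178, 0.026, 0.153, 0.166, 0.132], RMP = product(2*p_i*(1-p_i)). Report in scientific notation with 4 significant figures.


Computing RMP for 13 loci:
Locus 1: 2 * 0.127 * 0.873 = 0.221742
Locus 2: 2 * 0.115 * 0.885 = 0.20355
Locus 3: 2 * 0.133 * 0.867 = 0.230622
Locus 4: 2 * 0.185 * 0.815 = 0.30155
Locus 5: 2 * 0.013 * 0.987 = 0.025662
Locus 6: 2 * 0.115 * 0.885 = 0.20355
Locus 7: 2 * 0.163 * 0.837 = 0.272862
Locus 8: 2 * 0.024 * 0.976 = 0.046848
Locus 9: 2 * 0.178 * 0.822 = 0.292632
Locus 10: 2 * 0.026 * 0.974 = 0.050648
Locus 11: 2 * 0.153 * 0.847 = 0.259182
Locus 12: 2 * 0.166 * 0.834 = 0.276888
Locus 13: 2 * 0.132 * 0.868 = 0.229152
RMP = 5.108e-11

5.108e-11


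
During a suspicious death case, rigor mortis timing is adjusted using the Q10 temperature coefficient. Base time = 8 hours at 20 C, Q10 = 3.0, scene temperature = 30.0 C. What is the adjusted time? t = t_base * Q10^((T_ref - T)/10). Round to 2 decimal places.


Rigor mortis time adjustment:
Exponent = (T_ref - T_actual) / 10 = (20 - 30.0) / 10 = -1
Q10 factor = 3.0^-1 = 0.33333
t_adjusted = 8 * 0.33333 = 2.67 hours

2.67


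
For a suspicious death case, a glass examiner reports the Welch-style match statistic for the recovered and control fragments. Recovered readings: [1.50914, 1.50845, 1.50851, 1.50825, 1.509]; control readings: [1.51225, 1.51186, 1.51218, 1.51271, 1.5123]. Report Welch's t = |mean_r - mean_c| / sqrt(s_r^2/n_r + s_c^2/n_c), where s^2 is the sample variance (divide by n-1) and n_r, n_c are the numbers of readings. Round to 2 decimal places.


Welch's t-criterion for glass RI comparison:
Recovered mean = sum / n_r = 7.54335 / 5 = 1.50867
Control mean = sum / n_c = 7.5613 / 5 = 1.51226
Recovered sample variance s_r^2 = 1.4505e-07
Control sample variance s_c^2 = 9.265e-08
Welch SE (unpooled) = sqrt(s_r^2/n_r + s_c^2/n_c) = sqrt(2.901e-08 + 1.853e-08) = sqrt(4.754e-08) = 0.000218037
|mean_r - mean_c| = 0.00359
t = 0.00359 / 0.000218037 = 16.47

16.47


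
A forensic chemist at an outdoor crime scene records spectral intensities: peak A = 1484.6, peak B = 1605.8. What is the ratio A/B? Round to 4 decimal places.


Spectral peak ratio:
Peak A = 1484.6 counts
Peak B = 1605.8 counts
Ratio = 1484.6 / 1605.8 = 0.9245

0.9245


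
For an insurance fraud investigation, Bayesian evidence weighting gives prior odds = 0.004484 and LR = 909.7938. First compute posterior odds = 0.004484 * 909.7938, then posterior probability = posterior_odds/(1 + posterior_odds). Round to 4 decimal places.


Bayesian evidence evaluation:
Posterior odds = prior_odds * LR = 0.004484 * 909.7938 = 4.079515
Posterior probability = posterior_odds / (1 + posterior_odds)
= 4.079515 / (1 + 4.079515)
= 4.079515 / 5.079515
= 0.8031

0.8031


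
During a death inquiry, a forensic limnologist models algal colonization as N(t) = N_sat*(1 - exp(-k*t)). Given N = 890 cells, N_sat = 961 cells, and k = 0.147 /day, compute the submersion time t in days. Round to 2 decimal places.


PMSI from diatom colonization curve:
N / N_sat = 890 / 961 = 0.926119
1 - N/N_sat = 0.073881
ln(1 - N/N_sat) = -2.6053
t = -ln(1 - N/N_sat) / k = -(-2.6053) / 0.147 = 17.72 days

17.72


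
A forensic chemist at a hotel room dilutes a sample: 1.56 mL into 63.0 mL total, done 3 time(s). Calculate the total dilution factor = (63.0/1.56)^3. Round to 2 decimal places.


Dilution factor calculation:
Single dilution = V_total / V_sample = 63.0 / 1.56 ≈ 40.384615
Number of dilutions = 3
Total DF = (63.0 / 1.56)^3 (full precision, rounded at the end) = 65863.96

65863.96


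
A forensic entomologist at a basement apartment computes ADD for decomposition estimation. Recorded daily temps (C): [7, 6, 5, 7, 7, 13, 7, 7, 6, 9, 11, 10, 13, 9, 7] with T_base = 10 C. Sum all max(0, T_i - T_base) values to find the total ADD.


Computing ADD day by day:
Day 1: max(0, 7 - 10) = 0
Day 2: max(0, 6 - 10) = 0
Day 3: max(0, 5 - 10) = 0
Day 4: max(0, 7 - 10) = 0
Day 5: max(0, 7 - 10) = 0
Day 6: max(0, 13 - 10) = 3
Day 7: max(0, 7 - 10) = 0
Day 8: max(0, 7 - 10) = 0
Day 9: max(0, 6 - 10) = 0
Day 10: max(0, 9 - 10) = 0
Day 11: max(0, 11 - 10) = 1
Day 12: max(0, 10 - 10) = 0
Day 13: max(0, 13 - 10) = 3
Day 14: max(0, 9 - 10) = 0
Day 15: max(0, 7 - 10) = 0
Total ADD = 7

7


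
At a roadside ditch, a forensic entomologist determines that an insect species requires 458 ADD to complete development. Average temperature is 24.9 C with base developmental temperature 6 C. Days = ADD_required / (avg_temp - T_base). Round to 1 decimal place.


Insect development time:
Effective temperature = avg_temp - T_base = 24.9 - 6 = 18.9 C
Days = ADD / effective_temp = 458 / 18.9 = 24.2 days

24.2


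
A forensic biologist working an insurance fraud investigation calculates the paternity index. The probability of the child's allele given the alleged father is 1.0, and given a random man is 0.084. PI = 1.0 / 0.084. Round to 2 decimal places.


Paternity Index calculation:
PI = P(allele|father) / P(allele|random)
PI = 1.0 / 0.084
PI = 11.90

11.90


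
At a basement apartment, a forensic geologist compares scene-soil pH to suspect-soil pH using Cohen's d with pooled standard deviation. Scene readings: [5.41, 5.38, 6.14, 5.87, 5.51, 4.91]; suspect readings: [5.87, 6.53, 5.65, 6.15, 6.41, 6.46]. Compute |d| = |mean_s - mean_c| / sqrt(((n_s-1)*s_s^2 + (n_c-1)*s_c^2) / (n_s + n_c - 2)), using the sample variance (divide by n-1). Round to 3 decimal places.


Pooled-variance Cohen's d for soil pH comparison:
Scene mean = 33.22 / 6 = 5.536667
Suspect mean = 37.07 / 6 = 6.178333
Scene sample variance s_s^2 = 0.181827
Suspect sample variance s_c^2 = 0.126337
Pooled variance = ((n_s-1)*s_s^2 + (n_c-1)*s_c^2) / (n_s + n_c - 2) = 0.154082
Pooled SD = sqrt(0.154082) = 0.392533
Mean difference = -0.641667
|d| = |-0.641667| / 0.392533 = 1.635

1.635


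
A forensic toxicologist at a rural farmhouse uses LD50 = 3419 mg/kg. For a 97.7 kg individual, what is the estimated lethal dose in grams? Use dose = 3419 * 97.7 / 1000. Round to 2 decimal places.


Lethal dose calculation:
Lethal dose = LD50 * body_weight / 1000
= 3419 * 97.7 / 1000
= 334036.3 / 1000
= 334.04 g

334.04


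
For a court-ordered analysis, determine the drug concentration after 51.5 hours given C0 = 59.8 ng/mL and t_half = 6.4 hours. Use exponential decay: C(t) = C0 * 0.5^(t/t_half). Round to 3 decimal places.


Drug concentration decay:
Number of half-lives = t / t_half = 51.5 / 6.4 = 8.046875
Decay factor = 0.5^8.046875 = 0.00378137
C(t) = 59.8 * 0.00378137 = 0.226 ng/mL

0.226


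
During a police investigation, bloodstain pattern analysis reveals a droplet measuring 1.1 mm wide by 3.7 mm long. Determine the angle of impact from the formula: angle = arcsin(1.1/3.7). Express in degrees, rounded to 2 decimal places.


Blood spatter impact angle calculation:
width / length = 1.1 / 3.7 = 0.297297
angle = arcsin(0.297297)
angle = 17.30 degrees

17.30


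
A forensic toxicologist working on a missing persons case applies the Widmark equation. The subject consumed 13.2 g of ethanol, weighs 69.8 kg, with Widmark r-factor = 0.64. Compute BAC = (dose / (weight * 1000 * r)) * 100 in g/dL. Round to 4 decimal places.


Applying the Widmark formula:
BAC = (dose_g / (body_wt * 1000 * r)) * 100
Denominator = 69.8 * 1000 * 0.64 = 44672
BAC = (13.2 / 44672) * 100
BAC = 0.0295 g/dL

0.0295


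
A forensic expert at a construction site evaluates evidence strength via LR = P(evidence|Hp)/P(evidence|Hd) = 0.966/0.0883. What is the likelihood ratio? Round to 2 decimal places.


Likelihood ratio calculation:
LR = P(E|Hp) / P(E|Hd)
LR = 0.966 / 0.0883
LR = 10.94

10.94


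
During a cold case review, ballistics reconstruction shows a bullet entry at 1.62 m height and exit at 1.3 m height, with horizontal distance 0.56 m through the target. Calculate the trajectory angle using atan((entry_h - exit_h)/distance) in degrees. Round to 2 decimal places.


Bullet trajectory angle:
Height difference = 1.62 - 1.3 = 0.32 m
angle = atan(0.32 / 0.56)
angle = atan(0.571429)
angle = 29.74 degrees

29.74


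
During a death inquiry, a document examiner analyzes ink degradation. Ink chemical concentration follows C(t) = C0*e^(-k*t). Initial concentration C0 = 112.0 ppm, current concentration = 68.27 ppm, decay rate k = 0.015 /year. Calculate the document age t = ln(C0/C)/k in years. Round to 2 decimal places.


Document age estimation:
C0/C = 112.0 / 68.27 = 1.640545
ln(C0/C) = 0.495029
t = 0.495029 / 0.015 = 33.00 years

33.00


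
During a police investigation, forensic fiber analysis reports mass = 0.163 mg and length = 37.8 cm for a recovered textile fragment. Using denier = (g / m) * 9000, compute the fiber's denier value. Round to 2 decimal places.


Denier calculation:
Mass in grams = 0.163 mg / 1000 = 0.000163 g
Length in meters = 37.8 cm / 100 = 0.378 m
Linear density = mass / length = 0.000163 / 0.378 = 0.00043122 g/m
Denier = (g/m) * 9000 = 0.00043122 * 9000 = 3.88

3.88


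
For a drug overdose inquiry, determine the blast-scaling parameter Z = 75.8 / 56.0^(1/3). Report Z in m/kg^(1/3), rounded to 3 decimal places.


Scaled distance calculation:
W^(1/3) = 56.0^(1/3) = 3.825862
Z = R / W^(1/3) = 75.8 / 3.825862
Z = 19.813 m/kg^(1/3)

19.813


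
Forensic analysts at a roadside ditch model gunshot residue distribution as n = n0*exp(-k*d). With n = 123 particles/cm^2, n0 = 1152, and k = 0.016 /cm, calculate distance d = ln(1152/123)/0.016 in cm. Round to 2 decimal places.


GSR distance calculation:
n0/n = 1152 / 123 = 9.365854
ln(n0/n) = 2.237071
d = 2.237071 / 0.016 = 139.82 cm

139.82


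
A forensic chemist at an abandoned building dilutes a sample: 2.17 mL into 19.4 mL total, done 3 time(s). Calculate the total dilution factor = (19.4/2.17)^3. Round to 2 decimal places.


Dilution factor calculation:
Single dilution = V_total / V_sample = 19.4 / 2.17 ≈ 8.940092
Number of dilutions = 3
Total DF = (19.4 / 2.17)^3 (full precision, rounded at the end) = 714.54

714.54


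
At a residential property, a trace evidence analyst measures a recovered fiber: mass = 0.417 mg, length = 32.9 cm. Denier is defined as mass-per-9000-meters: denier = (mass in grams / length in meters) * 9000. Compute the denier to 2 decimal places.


Denier calculation:
Mass in grams = 0.417 mg / 1000 = 0.000417 g
Length in meters = 32.9 cm / 100 = 0.329 m
Linear density = mass / length = 0.000417 / 0.329 = 0.00126748 g/m
Denier = (g/m) * 9000 = 0.00126748 * 9000 = 11.41

11.41


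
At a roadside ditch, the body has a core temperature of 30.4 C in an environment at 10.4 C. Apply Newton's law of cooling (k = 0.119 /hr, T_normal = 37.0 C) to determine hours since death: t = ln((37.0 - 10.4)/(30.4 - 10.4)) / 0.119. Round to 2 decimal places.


Using Newton's law of cooling:
t = ln((T_normal - T_ambient) / (T_body - T_ambient)) / k
T_normal - T_ambient = 26.6
T_body - T_ambient = 20.0
Ratio = 1.33
ln(ratio) = 0.285179
t = 0.285179 / 0.119 = 2.40 hours

2.40


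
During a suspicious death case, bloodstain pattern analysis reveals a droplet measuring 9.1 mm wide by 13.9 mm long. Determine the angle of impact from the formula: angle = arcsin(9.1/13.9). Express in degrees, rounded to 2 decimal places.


Blood spatter impact angle calculation:
width / length = 9.1 / 13.9 = 0.654676
angle = arcsin(0.654676)
angle = 40.90 degrees

40.90


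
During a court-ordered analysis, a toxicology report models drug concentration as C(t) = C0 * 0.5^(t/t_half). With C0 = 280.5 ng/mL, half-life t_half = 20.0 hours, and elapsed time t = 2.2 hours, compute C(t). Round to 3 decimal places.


Drug concentration decay:
Number of half-lives = t / t_half = 2.2 / 20.0 = 0.11
Decay factor = 0.5^0.11 = 0.92658806
C(t) = 280.5 * 0.92658806 = 259.908 ng/mL

259.908


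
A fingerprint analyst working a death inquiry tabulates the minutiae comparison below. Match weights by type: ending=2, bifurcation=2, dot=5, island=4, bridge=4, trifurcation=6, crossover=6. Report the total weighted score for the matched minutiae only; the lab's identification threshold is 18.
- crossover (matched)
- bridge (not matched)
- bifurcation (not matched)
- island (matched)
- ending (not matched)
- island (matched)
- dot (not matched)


Weighted minutiae match score:
  crossover: matched, +6 (running total 6)
  bridge: not matched, +0
  bifurcation: not matched, +0
  island: matched, +4 (running total 10)
  ending: not matched, +0
  island: matched, +4 (running total 14)
  dot: not matched, +0
Total score = 14
Threshold = 18; verdict = inconclusive

14
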